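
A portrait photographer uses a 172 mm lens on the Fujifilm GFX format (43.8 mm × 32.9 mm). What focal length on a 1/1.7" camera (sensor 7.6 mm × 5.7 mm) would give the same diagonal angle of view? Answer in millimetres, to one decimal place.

Sensor diagonal = √(43.8² + 32.9²) = √3000.8500 ≈ 54.7800 mm.
Sensor diagonal = √(7.6² + 5.7²) = √90.2500 ≈ 9.5000 mm.
Equal angle of view means equal diagonal/f ratio, so f₂ = f₁ · (diagonal₂/diagonal₁) = 172 × 9.5000/54.7800.
f₂ = 172 × 0.17342 ≈ 29.828 mm.

29.8 mm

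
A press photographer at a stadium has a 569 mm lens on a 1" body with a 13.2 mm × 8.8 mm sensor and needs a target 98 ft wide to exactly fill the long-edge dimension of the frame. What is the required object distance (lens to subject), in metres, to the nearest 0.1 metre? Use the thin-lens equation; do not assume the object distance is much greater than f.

W: 98 ft × 304.8 mm/ft = 29870.40 mm.
Magnification m = w/W = dᵢ/dₒ; combined with 1/f = 1/dₒ + 1/dᵢ this gives dₒ = f·(1 + W/w).
dₒ = 569 mm × (1 + 29870.4/13.2) = 569 × 2263.9090 ≈ 1288164.232 mm = 1288.16 m.

1288.2 m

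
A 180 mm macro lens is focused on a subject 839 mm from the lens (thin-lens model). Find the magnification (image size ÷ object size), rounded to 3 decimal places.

Thin lens: 1/f = 1/dₒ + 1/dᵢ → 1/dᵢ = 1/180 − 1/839 = 0.0043637 mm⁻¹, so dᵢ ≈ 229.1654 mm.
Magnification m = dᵢ/dₒ = 229.1654/839 ≈ 0.27314.

0.273×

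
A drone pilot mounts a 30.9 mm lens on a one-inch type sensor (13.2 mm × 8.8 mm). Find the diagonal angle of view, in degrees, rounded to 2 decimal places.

Sensor diagonal = √(13.2² + 8.8²) = √251.6800 ≈ 15.8644 mm.
Angle of view α = 2·arctan(d/2f) with d = 15.8644 mm and f = 30.9 mm.
d/2f = 0.25671; arctan(0.25671) ≈ 14.3973°, so α ≈ 28.7946°.

28.79°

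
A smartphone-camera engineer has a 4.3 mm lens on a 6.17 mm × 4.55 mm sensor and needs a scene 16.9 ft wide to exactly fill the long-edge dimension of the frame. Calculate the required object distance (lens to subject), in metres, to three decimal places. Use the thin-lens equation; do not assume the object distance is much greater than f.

3.594 m

W: 16.9 ft × 304.8 mm/ft = 5151.12 mm.
Magnification m = w/W = dᵢ/dₒ; combined with 1/f = 1/dₒ + 1/dᵢ this gives dₒ = f·(1 + W/w).
dₒ = 4.3 mm × (1 + 5151.12/6.17) = 4.3 × 835.8655 ≈ 3594.221 mm = 3.59422 m.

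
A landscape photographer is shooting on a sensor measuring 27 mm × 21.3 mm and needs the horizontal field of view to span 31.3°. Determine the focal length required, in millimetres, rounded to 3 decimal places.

48.189 mm

From α = 2·arctan(w/2f) we get f = w / (2·tan(α/2)).
With w = 27 mm and α/2 = 15.65°, tan(α/2) ≈ 0.28015, so f ≈ 27 / 0.56029 ≈ 48.1892 mm.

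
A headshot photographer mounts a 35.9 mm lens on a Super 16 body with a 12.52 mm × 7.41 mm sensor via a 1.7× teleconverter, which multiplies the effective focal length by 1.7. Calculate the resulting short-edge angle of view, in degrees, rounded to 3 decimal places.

6.948°

Effective focal length f = 35.9 × 1.7 = 61.03 mm.
α = 2·arctan(7.41 / (2 × 61.03)) = 2·arctan(0.06071) ≈ 6.9481°.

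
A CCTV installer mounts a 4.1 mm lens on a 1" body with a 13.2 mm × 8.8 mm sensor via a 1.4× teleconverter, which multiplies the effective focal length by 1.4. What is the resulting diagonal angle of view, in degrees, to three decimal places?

108.219°

Effective focal length f = 4.1 × 1.4 = 5.74 mm.
Sensor diagonal = √(13.2² + 8.8²) = √251.6800 ≈ 15.8644 mm.
α = 2·arctan(15.864 / (2 × 5.74)) = 2·arctan(1.38192) ≈ 108.2186°.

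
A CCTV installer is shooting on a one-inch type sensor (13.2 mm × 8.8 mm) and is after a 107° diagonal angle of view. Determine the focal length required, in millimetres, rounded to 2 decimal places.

Sensor diagonal = √(13.2² + 8.8²) = √251.6800 ≈ 15.8644 mm.
From α = 2·arctan(d/2f) we get f = d / (2·tan(α/2)).
With d = 15.8644 mm and α/2 = 53.5°, tan(α/2) ≈ 1.35142, so f ≈ 15.8644 / 2.70284 ≈ 5.8695 mm.

5.87 mm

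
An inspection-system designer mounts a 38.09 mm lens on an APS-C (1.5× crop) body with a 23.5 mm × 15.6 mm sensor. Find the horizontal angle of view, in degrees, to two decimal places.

Angle of view α = 2·arctan(w/2f) with w = 23.5 mm and f = 38.09 mm.
w/2f = 0.30848; arctan(0.30848) ≈ 17.1439°, so α ≈ 34.2879°.

34.29°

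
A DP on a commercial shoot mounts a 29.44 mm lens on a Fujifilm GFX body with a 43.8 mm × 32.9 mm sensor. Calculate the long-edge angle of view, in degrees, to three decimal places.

73.290°

Angle of view α = 2·arctan(w/2f) with w = 43.8 mm and f = 29.44 mm.
w/2f = 0.74389; arctan(0.74389) ≈ 36.6450°, so α ≈ 73.2901°.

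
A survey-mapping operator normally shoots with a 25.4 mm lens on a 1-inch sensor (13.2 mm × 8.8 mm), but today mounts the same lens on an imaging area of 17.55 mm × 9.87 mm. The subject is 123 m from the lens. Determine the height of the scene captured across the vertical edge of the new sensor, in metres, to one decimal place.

The focal length stays 25.4 mm; the relevant sensor dimension is now h = 9.87 mm. Object distance dₒ = 123 m = 123000 mm.
Thin-lens field height W = h·(dₒ − f)/f = 9.87 × (123000 − 25.4)/25.4 ≈ 47785.799 mm = 47.7858 m.

47.8 m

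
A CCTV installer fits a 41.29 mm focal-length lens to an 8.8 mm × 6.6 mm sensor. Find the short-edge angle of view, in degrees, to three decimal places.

9.139°

Angle of view α = 2·arctan(h/2f) with h = 6.6 mm and f = 41.29 mm.
h/2f = 0.07992; arctan(0.07992) ≈ 4.5695°, so α ≈ 9.1390°.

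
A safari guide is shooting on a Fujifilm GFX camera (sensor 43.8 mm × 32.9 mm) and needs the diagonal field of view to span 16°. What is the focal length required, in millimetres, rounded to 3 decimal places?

Sensor diagonal = √(43.8² + 32.9²) = √3000.8500 ≈ 54.7800 mm.
From α = 2·arctan(d/2f) we get f = d / (2·tan(α/2)).
With d = 54.7800 mm and α/2 = 8°, tan(α/2) ≈ 0.14054, so f ≈ 54.7800 / 0.28108 ≈ 194.8900 mm.

194.890 mm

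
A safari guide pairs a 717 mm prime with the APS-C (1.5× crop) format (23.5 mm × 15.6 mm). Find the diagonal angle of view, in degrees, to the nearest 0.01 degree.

Sensor diagonal = √(23.5² + 15.6²) = √795.6100 ≈ 28.2066 mm.
Angle of view α = 2·arctan(d/2f) with d = 28.2066 mm and f = 717 mm.
d/2f = 0.01967; arctan(0.01967) ≈ 1.1269°, so α ≈ 2.2537°.

2.25°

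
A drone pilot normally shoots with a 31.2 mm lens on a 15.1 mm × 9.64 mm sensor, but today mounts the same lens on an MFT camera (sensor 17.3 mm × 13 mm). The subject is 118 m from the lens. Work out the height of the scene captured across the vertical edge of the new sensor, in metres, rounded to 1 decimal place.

The focal length stays 31.2 mm; the relevant sensor dimension is now h = 13 mm. Object distance dₒ = 118 m = 118000 mm.
Thin-lens field height W = h·(dₒ − f)/f = 13 × (118000 − 31.2)/31.2 ≈ 49153.667 mm = 49.1537 m.

49.2 m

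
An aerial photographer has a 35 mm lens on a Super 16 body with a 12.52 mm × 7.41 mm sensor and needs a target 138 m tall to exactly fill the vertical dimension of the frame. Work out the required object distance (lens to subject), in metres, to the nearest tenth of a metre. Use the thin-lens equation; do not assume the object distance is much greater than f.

651.9 m

W: 138 m = 138000 mm.
Magnification m = h/W = dᵢ/dₒ; combined with 1/f = 1/dₒ + 1/dᵢ this gives dₒ = f·(1 + W/h).
dₒ = 35 mm × (1 + 138000/7.41) = 35 × 18624.4818 ≈ 651856.862 mm = 651.857 m.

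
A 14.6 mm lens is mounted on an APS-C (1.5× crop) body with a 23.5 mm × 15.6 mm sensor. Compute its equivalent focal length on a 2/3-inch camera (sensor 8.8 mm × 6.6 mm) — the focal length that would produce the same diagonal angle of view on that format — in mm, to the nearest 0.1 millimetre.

5.7 mm

Sensor diagonal = √(23.5² + 15.6²) = √795.6100 ≈ 28.2066 mm.
Sensor diagonal = √(8.8² + 6.6²) = √121.0000 ≈ 11.0000 mm.
Equal angle of view means equal diagonal/f ratio, so f₂ = f₁ · (diagonal₂/diagonal₁) = 14.6 × 11.0000/28.2066.
f₂ = 14.6 × 0.38998 ≈ 5.694 mm.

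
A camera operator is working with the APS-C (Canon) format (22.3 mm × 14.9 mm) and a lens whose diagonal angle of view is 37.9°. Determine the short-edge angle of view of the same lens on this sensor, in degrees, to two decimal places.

Sensor diagonal = √(22.3² + 14.9²) = √719.3000 ≈ 26.8198 mm.
From the diagonal AOV: f = 26.8198 / (2·tan(18.95°)) = 26.8198 / 0.68670 ≈ 39.0558 mm.
Short-edge AOV = 2·arctan(14.9 / (2 × 39.0558)) = 2·arctan(0.19075) ≈ 21.5992°.

21.60°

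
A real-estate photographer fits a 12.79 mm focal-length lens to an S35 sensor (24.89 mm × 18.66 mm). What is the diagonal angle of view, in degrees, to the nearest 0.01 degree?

Sensor diagonal = √(24.89² + 18.66²) = √967.7077 ≈ 31.1080 mm.
Angle of view α = 2·arctan(d/2f) with d = 31.1080 mm and f = 12.79 mm.
d/2f = 1.21611; arctan(1.21611) ≈ 50.5697°, so α ≈ 101.1393°.

101.14°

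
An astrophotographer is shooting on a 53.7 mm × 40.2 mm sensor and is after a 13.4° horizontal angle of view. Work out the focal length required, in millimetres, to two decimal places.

228.56 mm

From α = 2·arctan(w/2f) we get f = w / (2·tan(α/2)).
With w = 53.7 mm and α/2 = 6.7°, tan(α/2) ≈ 0.11747, so f ≈ 53.7 / 0.23495 ≈ 228.5632 mm.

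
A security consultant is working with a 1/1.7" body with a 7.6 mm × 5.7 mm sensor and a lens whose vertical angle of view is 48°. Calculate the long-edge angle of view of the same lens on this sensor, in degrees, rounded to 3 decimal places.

61.390°

From the vertical AOV: f = 5.7 / (2·tan(24°)) = 5.7 / 0.89046 ≈ 6.4012 mm.
Long-edge AOV = 2·arctan(7.6 / (2 × 6.4012)) = 2·arctan(0.59364) ≈ 61.3900°.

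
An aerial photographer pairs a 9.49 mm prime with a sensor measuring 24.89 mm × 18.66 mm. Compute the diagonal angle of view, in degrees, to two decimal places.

Sensor diagonal = √(24.89² + 18.66²) = √967.7077 ≈ 31.1080 mm.
Angle of view α = 2·arctan(d/2f) with d = 31.1080 mm and f = 9.49 mm.
d/2f = 1.63899; arctan(1.63899) ≈ 58.6113°, so α ≈ 117.2226°.

117.22°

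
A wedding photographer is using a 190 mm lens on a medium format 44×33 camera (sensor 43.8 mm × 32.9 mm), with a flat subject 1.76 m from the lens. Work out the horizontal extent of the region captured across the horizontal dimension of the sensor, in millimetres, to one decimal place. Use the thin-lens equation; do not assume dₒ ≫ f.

dₒ: 1.76 m = 1760 mm.
Similar triangles through the lens centre give W/dₒ = w/dᵢ; with 1/f = 1/dₒ + 1/dᵢ this gives W = w·(dₒ − f)/f.
W = 43.8 mm × (1760 − 190) / 190 = 43.8 × 8.2632 ≈ 361.926 mm.

361.9 mm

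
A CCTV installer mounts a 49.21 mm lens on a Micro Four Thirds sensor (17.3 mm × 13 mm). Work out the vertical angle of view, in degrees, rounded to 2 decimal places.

15.05°

Angle of view α = 2·arctan(h/2f) with h = 13 mm and f = 49.21 mm.
h/2f = 0.13209; arctan(0.13209) ≈ 7.5245°, so α ≈ 15.0489°.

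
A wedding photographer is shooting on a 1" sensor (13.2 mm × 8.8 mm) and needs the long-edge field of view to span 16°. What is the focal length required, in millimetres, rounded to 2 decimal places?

46.96 mm

From α = 2·arctan(w/2f) we get f = w / (2·tan(α/2)).
With w = 13.2 mm and α/2 = 8°, tan(α/2) ≈ 0.14054, so f ≈ 13.2 / 0.28108 ≈ 46.9614 mm.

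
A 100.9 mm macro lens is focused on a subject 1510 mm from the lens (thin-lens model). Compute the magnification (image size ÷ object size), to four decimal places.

Thin lens: 1/f = 1/dₒ + 1/dᵢ → 1/dᵢ = 1/100.9 − 1/1510 = 0.0092486 mm⁻¹, so dᵢ ≈ 108.1250 mm.
Magnification m = dᵢ/dₒ = 108.1250/1510 ≈ 0.07161.

0.0716×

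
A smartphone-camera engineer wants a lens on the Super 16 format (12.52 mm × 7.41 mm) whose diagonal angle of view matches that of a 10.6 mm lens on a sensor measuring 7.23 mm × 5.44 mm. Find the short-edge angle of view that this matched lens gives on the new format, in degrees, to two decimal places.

Sensor diagonal = √(7.23² + 5.44²) = √81.8665 ≈ 9.0480 mm.
Sensor diagonal = √(12.52² + 7.41²) = √211.6585 ≈ 14.5485 mm.
Equal diagonal AOV ⇒ f₂ = f₁ · 14.5485/9.0480 = 10.6 × 1.60792 ≈ 17.0440 mm.
Short-edge AOV on the new format = 2·arctan(7.41 / (2 × 17.0440)) = 2·arctan(0.21738) ≈ 24.5282°.

24.53°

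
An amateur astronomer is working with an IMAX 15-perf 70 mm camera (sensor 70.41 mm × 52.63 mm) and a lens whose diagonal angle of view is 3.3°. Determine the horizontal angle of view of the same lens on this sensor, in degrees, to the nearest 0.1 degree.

Sensor diagonal = √(70.41² + 52.63²) = √7727.4850 ≈ 87.9061 mm.
From the diagonal AOV: f = 87.9061 / (2·tan(1.65°)) = 87.9061 / 0.05761 ≈ 1525.8354 mm.
Horizontal AOV = 2·arctan(70.41 / (2 × 1525.8354)) = 2·arctan(0.02307) ≈ 2.6435°.

2.6°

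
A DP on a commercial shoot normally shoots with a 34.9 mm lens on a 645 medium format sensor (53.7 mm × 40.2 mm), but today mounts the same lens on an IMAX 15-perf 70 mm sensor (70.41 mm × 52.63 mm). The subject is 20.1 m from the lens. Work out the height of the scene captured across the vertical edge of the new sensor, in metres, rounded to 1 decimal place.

30.3 m

The focal length stays 34.9 mm; the relevant sensor dimension is now h = 52.63 mm. Object distance dₒ = 20.1 m = 20100 mm.
Thin-lens field height W = h·(dₒ − f)/f = 52.63 × (20100 − 34.9)/34.9 ≈ 30258.631 mm = 30.2586 m.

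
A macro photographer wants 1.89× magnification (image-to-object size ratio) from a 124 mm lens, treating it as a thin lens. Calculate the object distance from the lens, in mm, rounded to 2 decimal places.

With m = dᵢ/dₒ and 1/f = 1/dₒ + 1/dᵢ, substituting dᵢ = m·dₒ gives 1/f = (1 + 1/m)/dₒ, hence dₒ = f·(1 + 1/m).
dₒ = 124 × (1 + 1/1.89) = 124 × 1.52910 ≈ 189.608 mm.

189.61 mm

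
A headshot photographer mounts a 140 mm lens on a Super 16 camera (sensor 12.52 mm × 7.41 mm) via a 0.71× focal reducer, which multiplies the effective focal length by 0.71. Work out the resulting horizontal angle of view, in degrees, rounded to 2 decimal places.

Effective focal length f = 140 × 0.71 = 99.4 mm.
α = 2·arctan(12.52 / (2 × 99.4)) = 2·arctan(0.06298) ≈ 7.2072°.

7.21°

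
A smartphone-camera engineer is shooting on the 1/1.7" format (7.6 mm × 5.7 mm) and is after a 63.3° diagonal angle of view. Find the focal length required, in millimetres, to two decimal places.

7.71 mm

Sensor diagonal = √(7.6² + 5.7²) = √90.2500 ≈ 9.5000 mm.
From α = 2·arctan(d/2f) we get f = d / (2·tan(α/2)).
With d = 9.5000 mm and α/2 = 31.65°, tan(α/2) ≈ 0.61641, so f ≈ 9.5000 / 1.23282 ≈ 7.7059 mm.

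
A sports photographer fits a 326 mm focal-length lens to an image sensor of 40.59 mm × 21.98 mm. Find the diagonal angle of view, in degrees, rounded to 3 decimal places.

Sensor diagonal = √(40.59² + 21.98²) = √2130.6685 ≈ 46.1592 mm.
Angle of view α = 2·arctan(d/2f) with d = 46.1592 mm and f = 326 mm.
d/2f = 0.07080; arctan(0.07080) ≈ 4.0496°, so α ≈ 8.0991°.

8.099°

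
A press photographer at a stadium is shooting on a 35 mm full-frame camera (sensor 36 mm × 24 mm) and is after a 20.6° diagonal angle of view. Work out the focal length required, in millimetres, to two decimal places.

Sensor diagonal = √(36² + 24²) = √1872.0000 ≈ 43.2666 mm.
From α = 2·arctan(d/2f) we get f = d / (2·tan(α/2)).
With d = 43.2666 mm and α/2 = 10.3°, tan(α/2) ≈ 0.18173, so f ≈ 43.2666 / 0.36346 ≈ 119.0404 mm.

119.04 mm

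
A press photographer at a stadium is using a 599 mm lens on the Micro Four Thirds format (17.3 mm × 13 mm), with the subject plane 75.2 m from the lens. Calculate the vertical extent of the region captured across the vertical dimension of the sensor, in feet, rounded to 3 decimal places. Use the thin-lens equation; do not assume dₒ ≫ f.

5.312 ft

dₒ: 75.2 m = 75200 mm.
Similar triangles through the lens centre give W/dₒ = h/dᵢ; with 1/f = 1/dₒ + 1/dᵢ this gives W = h·(dₒ − f)/f.
W = 13 mm × (75200 − 599) / 599 = 13 × 124.5426 ≈ 1619.053 mm = 1619.053/304.8 ft = 5.31186 ft.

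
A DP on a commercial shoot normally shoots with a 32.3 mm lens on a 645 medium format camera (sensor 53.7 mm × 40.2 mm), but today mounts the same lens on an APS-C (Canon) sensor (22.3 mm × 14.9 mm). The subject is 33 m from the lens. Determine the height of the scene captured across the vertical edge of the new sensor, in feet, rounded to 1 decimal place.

49.9 ft

The focal length stays 32.3 mm; the relevant sensor dimension is now h = 14.9 mm. Object distance dₒ = 33 m = 33000 mm.
Thin-lens field height W = h·(dₒ − f)/f = 14.9 × (33000 − 32.3)/32.3 ≈ 15208.010 mm = 15208.010/304.8 ft = 49.895 ft.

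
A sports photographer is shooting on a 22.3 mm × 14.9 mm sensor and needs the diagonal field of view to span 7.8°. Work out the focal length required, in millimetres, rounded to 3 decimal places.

196.703 mm

Sensor diagonal = √(22.3² + 14.9²) = √719.3000 ≈ 26.8198 mm.
From α = 2·arctan(d/2f) we get f = d / (2·tan(α/2)).
With d = 26.8198 mm and α/2 = 3.9°, tan(α/2) ≈ 0.06817, so f ≈ 26.8198 / 0.13635 ≈ 196.7033 mm.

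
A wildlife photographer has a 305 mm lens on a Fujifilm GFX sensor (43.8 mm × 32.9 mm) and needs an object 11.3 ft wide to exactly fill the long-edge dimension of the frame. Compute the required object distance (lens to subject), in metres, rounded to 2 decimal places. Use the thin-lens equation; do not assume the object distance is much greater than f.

W: 11.3 ft × 304.8 mm/ft = 3444.24 mm.
Magnification m = w/W = dᵢ/dₒ; combined with 1/f = 1/dₒ + 1/dᵢ this gives dₒ = f·(1 + W/w).
dₒ = 305 mm × (1 + 3444.24/43.8) = 305 × 79.6356 ≈ 24288.862 mm = 24.2889 m.

24.29 m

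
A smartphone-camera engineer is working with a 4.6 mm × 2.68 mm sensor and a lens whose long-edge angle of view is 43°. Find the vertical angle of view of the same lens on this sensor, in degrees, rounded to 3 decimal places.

From the long-edge AOV: f = 4.6 / (2·tan(21.5°)) = 4.6 / 0.78782 ≈ 5.8389 mm.
Vertical AOV = 2·arctan(2.68 / (2 × 5.8389)) = 2·arctan(0.22950) ≈ 25.8506°.

25.851°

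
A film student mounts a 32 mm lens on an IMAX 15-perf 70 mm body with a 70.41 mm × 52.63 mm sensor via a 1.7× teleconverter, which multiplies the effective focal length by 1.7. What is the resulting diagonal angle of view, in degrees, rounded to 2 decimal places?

Effective focal length f = 32 × 1.7 = 54.4 mm.
Sensor diagonal = √(70.41² + 52.63²) = √7727.4850 ≈ 87.9061 mm.
α = 2·arctan(87.906 / (2 × 54.4)) = 2·arctan(0.80796) ≈ 77.8737°.

77.87°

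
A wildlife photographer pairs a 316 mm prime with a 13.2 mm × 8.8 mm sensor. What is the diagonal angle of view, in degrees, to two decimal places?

Sensor diagonal = √(13.2² + 8.8²) = √251.6800 ≈ 15.8644 mm.
Angle of view α = 2·arctan(d/2f) with d = 15.8644 mm and f = 316 mm.
d/2f = 0.02510; arctan(0.02510) ≈ 1.4379°, so α ≈ 2.8759°.

2.88°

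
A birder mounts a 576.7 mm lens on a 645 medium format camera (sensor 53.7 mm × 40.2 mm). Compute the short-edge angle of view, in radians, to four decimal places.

0.0697 rad

Angle of view α = 2·arctan(h/2f) with h = 40.2 mm and f = 576.7 mm.
h/2f = 0.03485; arctan(0.03485) ≈ 0.0348 rad, so α ≈ 0.0697 rad.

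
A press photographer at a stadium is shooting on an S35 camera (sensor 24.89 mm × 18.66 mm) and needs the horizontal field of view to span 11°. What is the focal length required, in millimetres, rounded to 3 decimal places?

129.246 mm

From α = 2·arctan(w/2f) we get f = w / (2·tan(α/2)).
With w = 24.89 mm and α/2 = 5.5°, tan(α/2) ≈ 0.09629, so f ≈ 24.89 / 0.19258 ≈ 129.2463 mm.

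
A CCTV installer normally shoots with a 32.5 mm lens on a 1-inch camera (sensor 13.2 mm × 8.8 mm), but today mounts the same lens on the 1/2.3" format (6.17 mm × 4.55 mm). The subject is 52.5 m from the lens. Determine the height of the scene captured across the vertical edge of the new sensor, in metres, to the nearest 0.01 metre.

The focal length stays 32.5 mm; the relevant sensor dimension is now h = 4.55 mm. Object distance dₒ = 52.5 m = 52500 mm.
Thin-lens field height W = h·(dₒ − f)/f = 4.55 × (52500 − 32.5)/32.5 ≈ 7345.450 mm = 7.34545 m.

7.35 m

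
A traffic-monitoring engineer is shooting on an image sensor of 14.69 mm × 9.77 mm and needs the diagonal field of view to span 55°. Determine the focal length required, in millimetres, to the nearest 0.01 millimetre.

Sensor diagonal = √(14.69² + 9.77²) = √311.2490 ≈ 17.6423 mm.
From α = 2·arctan(d/2f) we get f = d / (2·tan(α/2)).
With d = 17.6423 mm and α/2 = 27.5°, tan(α/2) ≈ 0.52057, so f ≈ 17.6423 / 1.04113 ≈ 16.9452 mm.

16.95 mm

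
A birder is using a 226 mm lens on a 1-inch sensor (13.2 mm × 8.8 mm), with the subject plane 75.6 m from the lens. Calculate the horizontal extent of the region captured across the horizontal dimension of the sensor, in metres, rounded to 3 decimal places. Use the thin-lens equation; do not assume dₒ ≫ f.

dₒ: 75.6 m = 75600 mm.
Similar triangles through the lens centre give W/dₒ = w/dᵢ; with 1/f = 1/dₒ + 1/dᵢ this gives W = w·(dₒ − f)/f.
W = 13.2 mm × (75600 − 226) / 226 = 13.2 × 333.5133 ≈ 4402.375 mm = 4.40238 m.

4.402 m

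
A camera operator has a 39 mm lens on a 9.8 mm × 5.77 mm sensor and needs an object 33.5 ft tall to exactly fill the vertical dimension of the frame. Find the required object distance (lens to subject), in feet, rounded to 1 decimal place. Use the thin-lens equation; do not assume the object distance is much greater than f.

W: 33.5 ft × 304.8 mm/ft = 10210.80 mm.
Magnification m = h/W = dᵢ/dₒ; combined with 1/f = 1/dₒ + 1/dᵢ this gives dₒ = f·(1 + W/h).
dₒ = 39 mm × (1 + 10210.8/5.77) = 39 × 1770.6360 ≈ 69054.804 mm = 69054.804/304.8 ft = 226.558 ft.

226.6 ft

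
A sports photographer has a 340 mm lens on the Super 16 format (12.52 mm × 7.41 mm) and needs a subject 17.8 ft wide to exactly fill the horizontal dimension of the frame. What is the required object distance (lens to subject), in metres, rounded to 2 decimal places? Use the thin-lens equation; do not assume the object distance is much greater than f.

147.68 m

W: 17.8 ft × 304.8 mm/ft = 5425.44 mm.
Magnification m = w/W = dᵢ/dₒ; combined with 1/f = 1/dₒ + 1/dᵢ this gives dₒ = f·(1 + W/w).
dₒ = 340 mm × (1 + 5425.44/12.52) = 340 × 434.3418 ≈ 147676.225 mm = 147.676 m.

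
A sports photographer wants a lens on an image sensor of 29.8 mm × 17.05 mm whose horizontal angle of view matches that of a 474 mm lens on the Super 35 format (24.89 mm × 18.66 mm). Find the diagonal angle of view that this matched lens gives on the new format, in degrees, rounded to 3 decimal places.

Equal horizontal AOV ⇒ f₂ = f₁ · 29.8/24.89 = 474 × 1.19727 ≈ 567.5050 mm.
Sensor diagonal = √(29.8² + 17.05²) = √1178.7425 ≈ 34.3328 mm.
Diagonal AOV on the new format = 2·arctan(34.3328 / (2 × 567.5050)) = 2·arctan(0.03025) ≈ 3.4652°.

3.465°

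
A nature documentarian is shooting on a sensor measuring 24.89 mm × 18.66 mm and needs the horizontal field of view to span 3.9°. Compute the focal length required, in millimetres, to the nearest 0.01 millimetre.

From α = 2·arctan(w/2f) we get f = w / (2·tan(α/2)).
With w = 24.89 mm and α/2 = 1.95°, tan(α/2) ≈ 0.03405, so f ≈ 24.89 / 0.06809 ≈ 365.5234 mm.

365.52 mm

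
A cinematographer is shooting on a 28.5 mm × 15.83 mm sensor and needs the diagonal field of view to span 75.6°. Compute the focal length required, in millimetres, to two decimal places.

Sensor diagonal = √(28.5² + 15.83²) = √1062.8389 ≈ 32.6012 mm.
From α = 2·arctan(d/2f) we get f = d / (2·tan(α/2)).
With d = 32.6012 mm and α/2 = 37.8°, tan(α/2) ≈ 0.77568, so f ≈ 32.6012 / 1.55136 ≈ 21.0146 mm.

21.01 mm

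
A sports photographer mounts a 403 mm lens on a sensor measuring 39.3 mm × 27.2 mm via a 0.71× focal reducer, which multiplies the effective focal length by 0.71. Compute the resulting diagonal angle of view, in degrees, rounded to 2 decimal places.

9.55°

Effective focal length f = 403 × 0.71 = 286.13 mm.
Sensor diagonal = √(39.3² + 27.2²) = √2284.3300 ≈ 47.7947 mm.
α = 2·arctan(47.795 / (2 × 286.13)) = 2·arctan(0.08352) ≈ 9.5484°.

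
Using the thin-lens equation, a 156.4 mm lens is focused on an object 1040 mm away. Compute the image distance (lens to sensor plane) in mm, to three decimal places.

1/dᵢ = 1/f − 1/dₒ = 1/156.4 − 1/1040 = 0.0054323 mm⁻¹.
dᵢ = 1/0.0054323 ≈ 184.0833 mm.

184.083 mm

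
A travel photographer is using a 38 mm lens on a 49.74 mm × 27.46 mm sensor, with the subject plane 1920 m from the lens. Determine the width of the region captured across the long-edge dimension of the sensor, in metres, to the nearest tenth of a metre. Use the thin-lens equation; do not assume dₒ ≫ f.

2513.1 m

dₒ: 1920 m = 1.92e+06 mm.
Similar triangles through the lens centre give W/dₒ = w/dᵢ; with 1/f = 1/dₒ + 1/dᵢ this gives W = w·(dₒ − f)/f.
W = 49.74 mm × (1.92e+06 − 38) / 38 = 49.74 × 50525.3158 ≈ 2513129.207 mm = 2513.13 m.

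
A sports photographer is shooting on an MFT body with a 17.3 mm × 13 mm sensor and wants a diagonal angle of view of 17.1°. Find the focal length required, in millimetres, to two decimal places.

Sensor diagonal = √(17.3² + 13²) = √468.2900 ≈ 21.6400 mm.
From α = 2·arctan(d/2f) we get f = d / (2·tan(α/2)).
With d = 21.6400 mm and α/2 = 8.55°, tan(α/2) ≈ 0.15034, so f ≈ 21.6400 / 0.30069 ≈ 71.9687 mm.

71.97 mm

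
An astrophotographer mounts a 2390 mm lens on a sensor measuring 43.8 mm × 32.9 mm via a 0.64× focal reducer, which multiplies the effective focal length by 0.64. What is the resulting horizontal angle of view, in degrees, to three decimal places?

Effective focal length f = 2390 × 0.64 = 1529.6 mm.
α = 2·arctan(43.8 / (2 × 1529.6)) = 2·arctan(0.01432) ≈ 1.6405°.

1.641°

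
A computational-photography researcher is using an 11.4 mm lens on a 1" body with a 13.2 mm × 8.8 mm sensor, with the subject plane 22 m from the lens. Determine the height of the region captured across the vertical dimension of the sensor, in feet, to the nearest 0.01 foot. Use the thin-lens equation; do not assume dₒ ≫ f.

55.69 ft

dₒ: 22 m = 22000 mm.
Similar triangles through the lens centre give W/dₒ = h/dᵢ; with 1/f = 1/dₒ + 1/dᵢ this gives W = h·(dₒ − f)/f.
W = 8.8 mm × (22000 − 11.4) / 11.4 = 8.8 × 1928.8246 ≈ 16973.656 mm = 16973.656/304.8 ft = 55.6879 ft.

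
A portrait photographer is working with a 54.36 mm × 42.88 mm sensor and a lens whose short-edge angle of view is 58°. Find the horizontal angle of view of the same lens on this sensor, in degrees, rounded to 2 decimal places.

From the short-edge AOV: f = 42.88 / (2·tan(29°)) = 42.88 / 1.10862 ≈ 38.6788 mm.
Horizontal AOV = 2·arctan(54.36 / (2 × 38.6788)) = 2·arctan(0.70271) ≈ 70.1923°.

70.19°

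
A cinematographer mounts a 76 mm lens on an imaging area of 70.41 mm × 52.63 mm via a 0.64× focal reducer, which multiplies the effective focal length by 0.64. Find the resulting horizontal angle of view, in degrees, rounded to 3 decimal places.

Effective focal length f = 76 × 0.64 = 48.64 mm.
α = 2·arctan(70.41 / (2 × 48.64)) = 2·arctan(0.72379) ≈ 71.7931°.

71.793°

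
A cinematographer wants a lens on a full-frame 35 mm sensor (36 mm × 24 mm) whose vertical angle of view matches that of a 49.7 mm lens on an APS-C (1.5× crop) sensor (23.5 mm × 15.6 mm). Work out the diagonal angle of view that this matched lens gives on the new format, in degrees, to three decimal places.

31.596°

Equal vertical AOV ⇒ f₂ = f₁ · 24/15.6 = 49.7 × 1.53846 ≈ 76.4615 mm.
Sensor diagonal = √(36² + 24²) = √1872.0000 ≈ 43.2666 mm.
Diagonal AOV on the new format = 2·arctan(43.2666 / (2 × 76.4615)) = 2·arctan(0.28293) ≈ 31.5957°.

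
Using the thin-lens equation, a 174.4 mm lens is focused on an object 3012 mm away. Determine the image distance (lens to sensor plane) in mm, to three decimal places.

1/dᵢ = 1/f − 1/dₒ = 1/174.4 − 1/3012 = 0.0054019 mm⁻¹.
dᵢ = 1/0.0054019 ≈ 185.1187 mm.

185.119 mm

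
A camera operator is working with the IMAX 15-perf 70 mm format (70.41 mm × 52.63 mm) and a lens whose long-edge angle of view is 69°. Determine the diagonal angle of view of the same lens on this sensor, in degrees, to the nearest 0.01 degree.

From the long-edge AOV: f = 70.41 / (2·tan(34.5°)) = 70.41 / 1.37456 ≈ 51.2236 mm.
Sensor diagonal = √(70.41² + 52.63²) = √7727.4850 ≈ 87.9061 mm.
Diagonal AOV = 2·arctan(87.9061 / (2 × 51.2236)) = 2·arctan(0.85806) ≈ 81.2633°.

81.26°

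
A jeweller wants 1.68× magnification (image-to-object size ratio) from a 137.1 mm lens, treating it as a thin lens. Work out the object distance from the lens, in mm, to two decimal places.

218.71 mm

With m = dᵢ/dₒ and 1/f = 1/dₒ + 1/dᵢ, substituting dᵢ = m·dₒ gives 1/f = (1 + 1/m)/dₒ, hence dₒ = f·(1 + 1/m).
dₒ = 137.1 × (1 + 1/1.68) = 137.1 × 1.59524 ≈ 218.707 mm.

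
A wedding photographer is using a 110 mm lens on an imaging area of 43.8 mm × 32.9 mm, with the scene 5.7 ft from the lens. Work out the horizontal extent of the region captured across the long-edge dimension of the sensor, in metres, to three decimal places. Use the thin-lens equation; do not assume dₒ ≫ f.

dₒ: 5.7 ft × 304.8 mm/ft = 1737.36 mm.
Similar triangles through the lens centre give W/dₒ = w/dᵢ; with 1/f = 1/dₒ + 1/dᵢ this gives W = w·(dₒ − f)/f.
W = 43.8 mm × (1737.36 − 110) / 110 = 43.8 × 14.7942 ≈ 647.985 mm = 0.647985 m.

0.648 m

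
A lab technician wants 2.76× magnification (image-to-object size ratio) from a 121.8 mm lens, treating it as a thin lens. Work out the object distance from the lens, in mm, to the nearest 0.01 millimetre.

165.93 mm

With m = dᵢ/dₒ and 1/f = 1/dₒ + 1/dᵢ, substituting dᵢ = m·dₒ gives 1/f = (1 + 1/m)/dₒ, hence dₒ = f·(1 + 1/m).
dₒ = 121.8 × (1 + 1/2.76) = 121.8 × 1.36232 ≈ 165.930 mm.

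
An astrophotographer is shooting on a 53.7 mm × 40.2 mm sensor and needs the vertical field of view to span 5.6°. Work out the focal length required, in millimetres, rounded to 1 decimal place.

From α = 2·arctan(h/2f) we get f = h / (2·tan(α/2)).
With h = 40.2 mm and α/2 = 2.8°, tan(α/2) ≈ 0.04891, so f ≈ 40.2 / 0.09782 ≈ 410.9744 mm.

411.0 mm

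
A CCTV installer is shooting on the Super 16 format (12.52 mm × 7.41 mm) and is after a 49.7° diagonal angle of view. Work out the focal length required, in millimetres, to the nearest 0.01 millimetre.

15.71 mm

Sensor diagonal = √(12.52² + 7.41²) = √211.6585 ≈ 14.5485 mm.
From α = 2·arctan(d/2f) we get f = d / (2·tan(α/2)).
With d = 14.5485 mm and α/2 = 24.85°, tan(α/2) ≈ 0.46312, so f ≈ 14.5485 / 0.92625 ≈ 15.7069 mm.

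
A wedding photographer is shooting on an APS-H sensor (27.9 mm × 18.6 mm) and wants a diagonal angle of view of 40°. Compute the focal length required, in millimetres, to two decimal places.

46.06 mm

Sensor diagonal = √(27.9² + 18.6²) = √1124.3700 ≈ 33.5316 mm.
From α = 2·arctan(d/2f) we get f = d / (2·tan(α/2)).
With d = 33.5316 mm and α/2 = 20°, tan(α/2) ≈ 0.36397, so f ≈ 33.5316 / 0.72794 ≈ 46.0637 mm.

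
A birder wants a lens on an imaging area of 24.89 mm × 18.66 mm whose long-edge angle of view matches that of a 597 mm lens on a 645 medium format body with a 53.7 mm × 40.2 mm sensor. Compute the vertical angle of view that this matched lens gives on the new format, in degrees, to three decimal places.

3.862°

Equal long-edge AOV ⇒ f₂ = f₁ · 24.89/53.7 = 597 × 0.46350 ≈ 276.7101 mm.
Vertical AOV on the new format = 2·arctan(18.66 / (2 × 276.7101)) = 2·arctan(0.03372) ≈ 3.8623°.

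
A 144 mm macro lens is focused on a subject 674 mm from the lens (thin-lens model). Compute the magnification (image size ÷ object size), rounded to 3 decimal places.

0.272×

Thin lens: 1/f = 1/dₒ + 1/dᵢ → 1/dᵢ = 1/144 − 1/674 = 0.0054608 mm⁻¹, so dᵢ ≈ 183.1245 mm.
Magnification m = dᵢ/dₒ = 183.1245/674 ≈ 0.27170.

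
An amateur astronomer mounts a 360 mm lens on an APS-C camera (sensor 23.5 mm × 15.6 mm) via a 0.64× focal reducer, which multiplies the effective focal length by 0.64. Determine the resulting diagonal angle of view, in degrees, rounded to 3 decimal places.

7.006°

Effective focal length f = 360 × 0.64 = 230.4 mm.
Sensor diagonal = √(23.5² + 15.6²) = √795.6100 ≈ 28.2066 mm.
α = 2·arctan(28.207 / (2 × 230.4)) = 2·arctan(0.06121) ≈ 7.0057°.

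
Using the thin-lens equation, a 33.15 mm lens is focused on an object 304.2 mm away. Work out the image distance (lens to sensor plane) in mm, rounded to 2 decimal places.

37.20 mm

1/dᵢ = 1/f − 1/dₒ = 1/33.15 − 1/304.2 = 0.0268786 mm⁻¹.
dᵢ = 1/0.0268786 ≈ 37.2043 mm.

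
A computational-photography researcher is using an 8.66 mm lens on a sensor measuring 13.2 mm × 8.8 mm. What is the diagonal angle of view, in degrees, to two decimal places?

Sensor diagonal = √(13.2² + 8.8²) = √251.6800 ≈ 15.8644 mm.
Angle of view α = 2·arctan(d/2f) with d = 15.8644 mm and f = 8.66 mm.
d/2f = 0.91596; arctan(0.91596) ≈ 42.4884°, so α ≈ 84.9769°.

84.98°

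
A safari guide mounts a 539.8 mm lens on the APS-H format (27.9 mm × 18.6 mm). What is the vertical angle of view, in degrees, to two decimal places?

1.97°

Angle of view α = 2·arctan(h/2f) with h = 18.6 mm and f = 539.8 mm.
h/2f = 0.01723; arctan(0.01723) ≈ 0.9870°, so α ≈ 1.9741°.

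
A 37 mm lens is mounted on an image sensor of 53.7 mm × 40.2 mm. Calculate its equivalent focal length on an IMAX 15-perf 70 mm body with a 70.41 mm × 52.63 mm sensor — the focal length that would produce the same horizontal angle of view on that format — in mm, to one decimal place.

Equal angle of view means equal width/f ratio, so f₂ = f₁ · (width₂/width₁) = 37 × 70.41/53.7.
f₂ = 37 × 1.31117 ≈ 48.513 mm.

48.5 mm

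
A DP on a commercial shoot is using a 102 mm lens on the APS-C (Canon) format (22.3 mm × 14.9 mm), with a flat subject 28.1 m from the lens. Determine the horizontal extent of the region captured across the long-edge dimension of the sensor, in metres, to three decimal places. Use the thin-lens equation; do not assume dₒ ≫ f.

6.121 m

dₒ: 28.1 m = 28100 mm.
Similar triangles through the lens centre give W/dₒ = w/dᵢ; with 1/f = 1/dₒ + 1/dᵢ this gives W = w·(dₒ − f)/f.
W = 22.3 mm × (28100 − 102) / 102 = 22.3 × 274.4902 ≈ 6121.131 mm = 6.12113 m.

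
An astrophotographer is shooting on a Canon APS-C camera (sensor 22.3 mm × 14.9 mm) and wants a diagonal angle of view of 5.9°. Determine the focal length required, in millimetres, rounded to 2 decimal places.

260.22 mm

Sensor diagonal = √(22.3² + 14.9²) = √719.3000 ≈ 26.8198 mm.
From α = 2·arctan(d/2f) we get f = d / (2·tan(α/2)).
With d = 26.8198 mm and α/2 = 2.95°, tan(α/2) ≈ 0.05153, so f ≈ 26.8198 / 0.10307 ≈ 260.2206 mm.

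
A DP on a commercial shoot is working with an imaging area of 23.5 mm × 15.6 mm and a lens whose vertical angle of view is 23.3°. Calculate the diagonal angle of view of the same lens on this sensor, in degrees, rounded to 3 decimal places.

From the vertical AOV: f = 15.6 / (2·tan(11.65°)) = 15.6 / 0.41236 ≈ 37.8310 mm.
Sensor diagonal = √(23.5² + 15.6²) = √795.6100 ≈ 28.2066 mm.
Diagonal AOV = 2·arctan(28.2066 / (2 × 37.8310)) = 2·arctan(0.37280) ≈ 40.8906°.

40.891°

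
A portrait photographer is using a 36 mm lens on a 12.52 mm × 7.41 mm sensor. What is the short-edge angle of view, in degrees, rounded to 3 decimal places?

Angle of view α = 2·arctan(h/2f) with h = 7.41 mm and f = 36 mm.
h/2f = 0.10292; arctan(0.10292) ≈ 5.8760°, so α ≈ 11.7520°.

11.752°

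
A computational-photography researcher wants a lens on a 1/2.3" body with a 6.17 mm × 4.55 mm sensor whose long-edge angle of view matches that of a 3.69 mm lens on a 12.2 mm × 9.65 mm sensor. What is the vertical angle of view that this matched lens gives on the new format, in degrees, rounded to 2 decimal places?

101.28°

Equal long-edge AOV ⇒ f₂ = f₁ · 6.17/12.2 = 3.69 × 0.50574 ≈ 1.8662 mm.
Vertical AOV on the new format = 2·arctan(4.55 / (2 × 1.8662)) = 2·arctan(1.21907) ≈ 101.2763°.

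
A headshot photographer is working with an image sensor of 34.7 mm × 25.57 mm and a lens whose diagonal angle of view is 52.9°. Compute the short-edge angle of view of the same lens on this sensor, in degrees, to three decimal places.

32.885°

Sensor diagonal = √(34.7² + 25.57²) = √1857.9149 ≈ 43.1035 mm.
From the diagonal AOV: f = 43.1035 / (2·tan(26.45°)) = 43.1035 / 0.99498 ≈ 43.3208 mm.
Short-edge AOV = 2·arctan(25.57 / (2 × 43.3208)) = 2·arctan(0.29512) ≈ 32.8852°.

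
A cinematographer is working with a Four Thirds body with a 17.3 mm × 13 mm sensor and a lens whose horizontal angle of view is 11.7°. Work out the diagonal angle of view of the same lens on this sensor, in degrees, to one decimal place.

From the horizontal AOV: f = 17.3 / (2·tan(5.85°)) = 17.3 / 0.20492 ≈ 84.4248 mm.
Sensor diagonal = √(17.3² + 13²) = √468.2900 ≈ 21.6400 mm.
Diagonal AOV = 2·arctan(21.6400 / (2 × 84.4248)) = 2·arctan(0.12816) ≈ 14.6066°.

14.6°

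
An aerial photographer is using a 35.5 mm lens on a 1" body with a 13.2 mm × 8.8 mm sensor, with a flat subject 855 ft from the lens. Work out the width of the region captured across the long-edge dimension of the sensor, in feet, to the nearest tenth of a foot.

317.9 ft

dₒ: 855 ft × 304.8 mm/ft = 260603.99 mm.
Similar triangles through the lens centre give W/dₒ = w/dᵢ; with 1/f = 1/dₒ + 1/dᵢ this gives W = w·(dₒ − f)/f.
W = 13.2 mm × (260604 − 35.5) / 35.5 = 13.2 × 7339.9575 ≈ 96887.439 mm = 96887.439/304.8 ft = 317.872 ft.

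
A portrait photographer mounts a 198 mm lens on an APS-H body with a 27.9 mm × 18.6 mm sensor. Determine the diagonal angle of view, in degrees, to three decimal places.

9.680°

Sensor diagonal = √(27.9² + 18.6²) = √1124.3700 ≈ 33.5316 mm.
Angle of view α = 2·arctan(d/2f) with d = 33.5316 mm and f = 198 mm.
d/2f = 0.08468; arctan(0.08468) ≈ 4.8400°, so α ≈ 9.6800°.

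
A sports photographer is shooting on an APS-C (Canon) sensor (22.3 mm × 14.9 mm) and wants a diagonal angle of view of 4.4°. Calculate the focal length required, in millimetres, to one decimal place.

349.1 mm

Sensor diagonal = √(22.3² + 14.9²) = √719.3000 ≈ 26.8198 mm.
From α = 2·arctan(d/2f) we get f = d / (2·tan(α/2)).
With d = 26.8198 mm and α/2 = 2.2°, tan(α/2) ≈ 0.03842, so f ≈ 26.8198 / 0.07683 ≈ 349.0692 mm.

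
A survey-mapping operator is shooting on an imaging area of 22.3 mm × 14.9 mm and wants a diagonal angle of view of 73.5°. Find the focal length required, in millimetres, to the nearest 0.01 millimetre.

17.96 mm

Sensor diagonal = √(22.3² + 14.9²) = √719.3000 ≈ 26.8198 mm.
From α = 2·arctan(d/2f) we get f = d / (2·tan(α/2)).
With d = 26.8198 mm and α/2 = 36.75°, tan(α/2) ≈ 0.74674, so f ≈ 26.8198 / 1.49347 ≈ 17.9580 mm.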